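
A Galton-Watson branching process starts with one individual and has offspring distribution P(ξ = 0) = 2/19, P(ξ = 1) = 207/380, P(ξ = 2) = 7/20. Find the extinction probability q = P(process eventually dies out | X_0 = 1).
q = 40/133

The pgf is f(s) = 2/19 + 207/380·s + 7/20·s². The extinction probability q is the smallest fixed point of f in [0, 1]. Setting s = f(s):
  7/20·s² + (207/380 − 1)·s + 2/19 = 0
  7/20·s² − (2/19 + 7/20)·s + 2/19 = 0
which factors as (s − 1)·(7/20·s − 2/19) = 0, giving roots s = 1 and s = (2/19)/(7/20) = 40/133.
Mean offspring μ = 207/380 + 2·7/20 = 473/380 > 1 (supercritical), so q < 1. The extinction probability is the smaller root: q = (2/19)/(7/20) = 40/133.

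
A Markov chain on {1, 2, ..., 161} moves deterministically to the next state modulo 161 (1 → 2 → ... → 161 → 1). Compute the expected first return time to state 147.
E[T_147 | X_0 = 147] = 161

The chain cycles deterministically, so starting at state 147 it returns in exactly 161 steps. Equivalently, the stationary distribution is uniform π_j = 1/161 for every state j, so by Kac's formula E[T_147] = 1/π_147 = 161.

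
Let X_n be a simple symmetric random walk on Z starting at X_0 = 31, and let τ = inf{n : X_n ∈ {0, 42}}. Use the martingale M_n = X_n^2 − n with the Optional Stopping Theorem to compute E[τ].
E[τ] = 341

M_n = X_n^2 − n is a martingale (since E[X_{n+1}^2 | F_n] = X_n^2 + 1). By OST (τ has finite mean in a bounded region), E[M_τ] = E[M_0] = X_0^2 − 0 = 31^2 = 961. Also E[M_τ] = E[X_τ^2] − E[τ]. The walk exits at 0 or 42, with P(hit 42 first) = 31/42, so E[X_τ^2] = 42^2 · 31/42 + 0 = 1302. Thus E[τ] = E[X_τ^2] − E[M_τ] = 1302 − 961 = 341 = 31(42 − 31) = 341.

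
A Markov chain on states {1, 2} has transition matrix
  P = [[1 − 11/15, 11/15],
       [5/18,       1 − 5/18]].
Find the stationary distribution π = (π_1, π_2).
π_1 = 25/91, π_2 = 66/91

Solve πP = π with π_1 + π_2 = 1. From πP = π: π_1 · (1 − 11/15) + π_2 · 5/18 = π_1 ⇒ π_2 · 5/18 = π_1 · 11/15 ⇒ π_2/π_1 = (11/15)/(5/18) = 66/25. Together with π_1 + π_2 = 1:
  π_1 = (5/18)/(11/15 + 5/18) = (5/18)/(91/90) = 25/91,
  π_2 = (11/15)/(11/15 + 5/18) = (11/15)/(91/90) = 66/91.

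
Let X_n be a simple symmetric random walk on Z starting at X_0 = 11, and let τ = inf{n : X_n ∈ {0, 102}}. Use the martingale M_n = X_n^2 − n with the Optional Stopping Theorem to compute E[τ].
E[τ] = 1001

M_n = X_n^2 − n is a martingale (since E[X_{n+1}^2 | F_n] = X_n^2 + 1). By OST (τ has finite mean in a bounded region), E[M_τ] = E[M_0] = X_0^2 − 0 = 11^2 = 121. Also E[M_τ] = E[X_τ^2] − E[τ]. The walk exits at 0 or 102, with P(hit 102 first) = 11/102, so E[X_τ^2] = 102^2 · 11/102 + 0 = 1122. Thus E[τ] = E[X_τ^2] − E[M_τ] = 1122 − 121 = 1001 = 11(102 − 11) = 1001.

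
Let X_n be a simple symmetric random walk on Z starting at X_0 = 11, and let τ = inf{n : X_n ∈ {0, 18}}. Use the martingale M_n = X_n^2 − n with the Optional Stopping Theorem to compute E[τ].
E[τ] = 77

M_n = X_n^2 − n is a martingale (since E[X_{n+1}^2 | F_n] = X_n^2 + 1). By OST (τ has finite mean in a bounded region), E[M_τ] = E[M_0] = X_0^2 − 0 = 11^2 = 121. Also E[M_τ] = E[X_τ^2] − E[τ]. The walk exits at 0 or 18, with P(hit 18 first) = 11/18, so E[X_τ^2] = 18^2 · 11/18 + 0 = 198. Thus E[τ] = E[X_τ^2] − E[M_τ] = 198 − 121 = 77 = 11(18 − 11) = 77.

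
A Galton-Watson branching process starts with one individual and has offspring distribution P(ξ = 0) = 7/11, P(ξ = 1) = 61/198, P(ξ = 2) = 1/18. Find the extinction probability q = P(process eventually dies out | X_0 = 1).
q = 1

Mean offspring μ = 0·7/11 + 1·61/198 + 2·1/18 = 83/198 ≤ 1. For μ ≤ 1 with offspring not concentrated at 1, the Galton-Watson process goes extinct almost surely, so q = 1.
(Algebraic check: The pgf is f(s) = 7/11 + 61/198·s + 1/18·s². The extinction probability q is the smallest fixed point of f in [0, 1]. Setting s = f(s):
  1/18·s² + (61/198 − 1)·s + 7/11 = 0
  1/18·s² − (7/11 + 1/18)·s + 7/11 = 0
which factors as (s − 1)·(1/18·s − 7/11) = 0, giving roots s = 1 and s = (7/11)/(1/18) = 126/11. Since 126/11 ≥ 1, the smallest root in [0, 1] is s = 1.)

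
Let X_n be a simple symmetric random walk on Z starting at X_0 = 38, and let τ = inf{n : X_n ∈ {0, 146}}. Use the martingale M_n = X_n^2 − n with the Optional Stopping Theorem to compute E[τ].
E[τ] = 4104

M_n = X_n^2 − n is a martingale (since E[X_{n+1}^2 | F_n] = X_n^2 + 1). By OST (τ has finite mean in a bounded region), E[M_τ] = E[M_0] = X_0^2 − 0 = 38^2 = 1444. Also E[M_τ] = E[X_τ^2] − E[τ]. The walk exits at 0 or 146, with P(hit 146 first) = 38/146, so E[X_τ^2] = 146^2 · 38/146 + 0 = 5548. Thus E[τ] = E[X_τ^2] − E[M_τ] = 5548 − 1444 = 4104 = 38(146 − 38) = 4104.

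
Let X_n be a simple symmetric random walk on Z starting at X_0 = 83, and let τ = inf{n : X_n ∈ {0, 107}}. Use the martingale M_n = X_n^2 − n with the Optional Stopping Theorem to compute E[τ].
E[τ] = 1992

M_n = X_n^2 − n is a martingale (since E[X_{n+1}^2 | F_n] = X_n^2 + 1). By OST (τ has finite mean in a bounded region), E[M_τ] = E[M_0] = X_0^2 − 0 = 83^2 = 6889. Also E[M_τ] = E[X_τ^2] − E[τ]. The walk exits at 0 or 107, with P(hit 107 first) = 83/107, so E[X_τ^2] = 107^2 · 83/107 + 0 = 8881. Thus E[τ] = E[X_τ^2] − E[M_τ] = 8881 − 6889 = 1992 = 83(107 − 83) = 1992.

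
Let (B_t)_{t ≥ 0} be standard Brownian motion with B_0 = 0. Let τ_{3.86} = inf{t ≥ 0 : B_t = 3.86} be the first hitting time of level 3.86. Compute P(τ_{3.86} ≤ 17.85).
P(τ_{3.86} ≤ 17.85) = 2(1 − Φ(3.86/√17.85)) = 2(1 − Φ(0.9136)) ≈ 0.3609

By the reflection principle for standard BM, P(τ_b ≤ t) = 2 · P(B_t ≥ b). Since B_t ~ N(0, t), P(B_t ≥ 3.86) = 1 − Φ(3.86/√t) = 1 − Φ(3.86/√17.85) = 1 − Φ(0.9136) ≈ 0.18046. Doubling: P(τ_{3.86} ≤ 17.85) ≈ 2 · 0.18046 = 0.36092 ≈ 0.3609.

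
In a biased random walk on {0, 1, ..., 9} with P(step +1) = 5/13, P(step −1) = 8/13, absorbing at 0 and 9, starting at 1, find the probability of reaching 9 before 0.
P(hit 9 before 0) = (1 − (8/5)^1) / (1 − (8/5)^9) = 390625/44088201

Let u_k denote P(reach 9 before 0 | start at k). Boundary: u_0 = 0, u_9 = 1. Recurrence: u_k = 5/13·u_{k+1} + 8/13·u_{k-1} for 1 ≤ k ≤ 8. Try u_k = A + B·r^k with r = q/p = (8/13)/(5/13) = 8/5. Substitution satisfies the recurrence; boundary conditions give:
  u_k = (1 − r^k) / (1 − r^N) = (1 − (8/5)^1) / (1 − (8/5)^9) = 390625/44088201.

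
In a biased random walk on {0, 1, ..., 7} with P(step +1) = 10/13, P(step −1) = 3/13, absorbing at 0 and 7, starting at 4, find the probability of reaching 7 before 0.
P(hit 7 before 0) = (1 − (3/10)^4) / (1 − (3/10)^7) = 1417000/1428259

Let u_k denote P(reach 7 before 0 | start at k). Boundary: u_0 = 0, u_7 = 1. Recurrence: u_k = 10/13·u_{k+1} + 3/13·u_{k-1} for 1 ≤ k ≤ 6. Try u_k = A + B·r^k with r = q/p = (3/13)/(10/13) = 3/10. Substitution satisfies the recurrence; boundary conditions give:
  u_k = (1 − r^k) / (1 − r^N) = (1 − (3/10)^4) / (1 − (3/10)^7) = 1417000/1428259.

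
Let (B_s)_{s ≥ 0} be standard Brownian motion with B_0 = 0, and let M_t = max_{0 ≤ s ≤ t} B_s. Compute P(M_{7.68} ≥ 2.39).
P(M_{7.68} ≥ 2.39) = 2·P(B_{7.68} ≥ 2.39) = 2(1 − Φ(2.39/√7.68)) ≈ 0.3885

By the reflection principle for Brownian motion, P(M_t ≥ a) = 2 · P(B_t ≥ a) for a ≥ 0. Since B_t ~ N(0, t), P(B_t ≥ 2.39) = 1 − Φ(2.39/√t) = 1 − Φ(2.39/√7.68) = 1 − Φ(0.8624). So
  P(M_{7.68} ≥ 2.39) = 2(1 − Φ(0.8624)) ≈ 0.3885.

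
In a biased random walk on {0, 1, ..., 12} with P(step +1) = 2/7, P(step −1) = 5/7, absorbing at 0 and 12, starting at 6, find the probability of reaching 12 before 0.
P(hit 12 before 0) = (1 − (5/2)^6) / (1 − (5/2)^12) = 64/15689

Let u_k denote P(reach 12 before 0 | start at k). Boundary: u_0 = 0, u_12 = 1. Recurrence: u_k = 2/7·u_{k+1} + 5/7·u_{k-1} for 1 ≤ k ≤ 11. Try u_k = A + B·r^k with r = q/p = (5/7)/(2/7) = 5/2. Substitution satisfies the recurrence; boundary conditions give:
  u_k = (1 − r^k) / (1 − r^N) = (1 − (5/2)^6) / (1 − (5/2)^12) = 64/15689.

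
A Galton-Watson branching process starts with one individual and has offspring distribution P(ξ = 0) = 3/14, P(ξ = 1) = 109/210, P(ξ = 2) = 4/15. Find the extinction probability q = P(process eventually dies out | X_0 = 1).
q = 45/56

The pgf is f(s) = 3/14 + 109/210·s + 4/15·s². The extinction probability q is the smallest fixed point of f in [0, 1]. Setting s = f(s):
  4/15·s² + (109/210 − 1)·s + 3/14 = 0
  4/15·s² − (3/14 + 4/15)·s + 3/14 = 0
which factors as (s − 1)·(4/15·s − 3/14) = 0, giving roots s = 1 and s = (3/14)/(4/15) = 45/56.
Mean offspring μ = 109/210 + 2·4/15 = 221/210 > 1 (supercritical), so q < 1. The extinction probability is the smaller root: q = (3/14)/(4/15) = 45/56.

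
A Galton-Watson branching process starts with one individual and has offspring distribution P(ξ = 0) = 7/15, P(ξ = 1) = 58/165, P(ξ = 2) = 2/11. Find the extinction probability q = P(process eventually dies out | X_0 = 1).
q = 1

Mean offspring μ = 0·7/15 + 1·58/165 + 2·2/11 = 118/165 ≤ 1. For μ ≤ 1 with offspring not concentrated at 1, the Galton-Watson process goes extinct almost surely, so q = 1.
(Algebraic check: The pgf is f(s) = 7/15 + 58/165·s + 2/11·s². The extinction probability q is the smallest fixed point of f in [0, 1]. Setting s = f(s):
  2/11·s² + (58/165 − 1)·s + 7/15 = 0
  2/11·s² − (7/15 + 2/11)·s + 7/15 = 0
which factors as (s − 1)·(2/11·s − 7/15) = 0, giving roots s = 1 and s = (7/15)/(2/11) = 77/30. Since 77/30 ≥ 1, the smallest root in [0, 1] is s = 1.)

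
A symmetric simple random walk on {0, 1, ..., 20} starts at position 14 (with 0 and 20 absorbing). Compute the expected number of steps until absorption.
E[τ | X_0 = 14] = 84

Let v_k = E[τ | X_0 = k]. Boundary: v_0 = v_20 = 0. Recurrence: v_k = 1 + (v_{k-1} + v_{k+1})/2 for 1 ≤ k ≤ 19. The particular solution to v_k − (v_{k-1} + v_{k+1})/2 = 1 is v_k = −k^2. Adding homogeneous solution A + B k and matching boundaries gives v_k = k (20 − k). Substituting k = 14: v_14 = 14 · 6 = 84.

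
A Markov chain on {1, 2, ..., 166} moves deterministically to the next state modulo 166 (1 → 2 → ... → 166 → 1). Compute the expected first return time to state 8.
E[T_8 | X_0 = 8] = 166

The chain cycles deterministically, so starting at state 8 it returns in exactly 166 steps. Equivalently, the stationary distribution is uniform π_j = 1/166 for every state j, so by Kac's formula E[T_8] = 1/π_8 = 166.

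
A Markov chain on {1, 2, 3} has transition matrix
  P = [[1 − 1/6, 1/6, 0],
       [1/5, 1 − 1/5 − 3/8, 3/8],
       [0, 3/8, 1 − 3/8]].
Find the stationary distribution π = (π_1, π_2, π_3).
π = (3/8, 5/16, 5/16)

This is a birth-death chain on three states, which satisfies detailed balance: π_1 · P_{12} = π_2 · P_{21} and π_2 · P_{23} = π_3 · P_{32}.
From π_1 · 1/6 = π_2 · 1/5: π_2/π_1 = (1/6)/(1/5) = 5/6.
From π_2 · 3/8 = π_3 · 3/8: π_3/π_2 = (3/8)/(3/8) = 1.
Take π_1 proportional to 1; then unnormalized π = (1, 5/6, 5/6). Normalize by dividing by the sum 8/3:
  π = (3/8, 5/16, 5/16).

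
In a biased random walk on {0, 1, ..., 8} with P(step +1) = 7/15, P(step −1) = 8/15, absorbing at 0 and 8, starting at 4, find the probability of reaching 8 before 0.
P(hit 8 before 0) = (1 − (8/7)^4) / (1 − (8/7)^8) = 2401/6497

Let u_k denote P(reach 8 before 0 | start at k). Boundary: u_0 = 0, u_8 = 1. Recurrence: u_k = 7/15·u_{k+1} + 8/15·u_{k-1} for 1 ≤ k ≤ 7. Try u_k = A + B·r^k with r = q/p = (8/15)/(7/15) = 8/7. Substitution satisfies the recurrence; boundary conditions give:
  u_k = (1 − r^k) / (1 − r^N) = (1 − (8/7)^4) / (1 − (8/7)^8) = 2401/6497.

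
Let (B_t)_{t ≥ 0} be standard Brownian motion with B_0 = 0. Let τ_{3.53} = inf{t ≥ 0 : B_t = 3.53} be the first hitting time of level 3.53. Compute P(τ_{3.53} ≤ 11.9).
P(τ_{3.53} ≤ 11.9) = 2(1 − Φ(3.53/√11.9)) = 2(1 − Φ(1.0233)) ≈ 0.3062

By the reflection principle for standard BM, P(τ_b ≤ t) = 2 · P(B_t ≥ b). Since B_t ~ N(0, t), P(B_t ≥ 3.53) = 1 − Φ(3.53/√t) = 1 − Φ(3.53/√11.9) = 1 − Φ(1.0233) ≈ 0.15308. Doubling: P(τ_{3.53} ≤ 11.9) ≈ 2 · 0.15308 = 0.30616 ≈ 0.3062.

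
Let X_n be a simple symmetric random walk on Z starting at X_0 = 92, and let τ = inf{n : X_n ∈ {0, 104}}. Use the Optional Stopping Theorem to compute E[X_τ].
E[X_τ] = 92

X_n is a martingale and τ is a bounded-mean stopping time (indeed τ is finite a.s. with bounded expectation since the walk is in a bounded region). By the OST, E[X_τ] = E[X_0] = 92. Equivalently: E[X_τ] = 104 · P(hit 104 first) + 0 · P(hit 0 first) = 104 · (92/104) = 92.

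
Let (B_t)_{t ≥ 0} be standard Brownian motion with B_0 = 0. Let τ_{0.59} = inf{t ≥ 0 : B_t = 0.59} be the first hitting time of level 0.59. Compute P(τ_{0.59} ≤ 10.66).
P(τ_{0.59} ≤ 10.66) = 2(1 − Φ(0.59/√10.66)) = 2(1 − Φ(0.1807)) ≈ 0.8566

By the reflection principle for standard BM, P(τ_b ≤ t) = 2 · P(B_t ≥ b). Since B_t ~ N(0, t), P(B_t ≥ 0.59) = 1 − Φ(0.59/√t) = 1 − Φ(0.59/√10.66) = 1 − Φ(0.1807) ≈ 0.42830. Doubling: P(τ_{0.59} ≤ 10.66) ≈ 2 · 0.42830 = 0.85660 ≈ 0.8566.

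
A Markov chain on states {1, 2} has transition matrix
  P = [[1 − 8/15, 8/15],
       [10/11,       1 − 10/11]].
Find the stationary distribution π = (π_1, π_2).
π_1 = 75/119, π_2 = 44/119

Solve πP = π with π_1 + π_2 = 1. From πP = π: π_1 · (1 − 8/15) + π_2 · 10/11 = π_1 ⇒ π_2 · 10/11 = π_1 · 8/15 ⇒ π_2/π_1 = (8/15)/(10/11) = 44/75. Together with π_1 + π_2 = 1:
  π_1 = (10/11)/(8/15 + 10/11) = (10/11)/(238/165) = 75/119,
  π_2 = (8/15)/(8/15 + 10/11) = (8/15)/(238/165) = 44/119.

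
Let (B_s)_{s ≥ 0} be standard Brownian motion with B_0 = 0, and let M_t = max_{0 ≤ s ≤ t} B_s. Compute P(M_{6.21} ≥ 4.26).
P(M_{6.21} ≥ 4.26) = 2·P(B_{6.21} ≥ 4.26) = 2(1 − Φ(4.26/√6.21)) ≈ 0.0874

By the reflection principle for Brownian motion, P(M_t ≥ a) = 2 · P(B_t ≥ a) for a ≥ 0. Since B_t ~ N(0, t), P(B_t ≥ 4.26) = 1 − Φ(4.26/√t) = 1 − Φ(4.26/√6.21) = 1 − Φ(1.7095). So
  P(M_{6.21} ≥ 4.26) = 2(1 − Φ(1.7095)) ≈ 0.0874.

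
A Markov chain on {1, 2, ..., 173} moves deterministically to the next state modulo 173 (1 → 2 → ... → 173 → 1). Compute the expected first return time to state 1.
E[T_1 | X_0 = 1] = 173

The chain cycles deterministically, so starting at state 1 it returns in exactly 173 steps. Equivalently, the stationary distribution is uniform π_j = 1/173 for every state j, so by Kac's formula E[T_1] = 1/π_1 = 173.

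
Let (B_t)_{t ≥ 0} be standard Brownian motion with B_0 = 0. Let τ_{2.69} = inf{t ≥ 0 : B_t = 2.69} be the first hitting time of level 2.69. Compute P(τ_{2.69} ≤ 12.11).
P(τ_{2.69} ≤ 12.11) = 2(1 − Φ(2.69/√12.11)) = 2(1 − Φ(0.7730)) ≈ 0.4395

By the reflection principle for standard BM, P(τ_b ≤ t) = 2 · P(B_t ≥ b). Since B_t ~ N(0, t), P(B_t ≥ 2.69) = 1 − Φ(2.69/√t) = 1 − Φ(2.69/√12.11) = 1 − Φ(0.7730) ≈ 0.21976. Doubling: P(τ_{2.69} ≤ 12.11) ≈ 2 · 0.21976 = 0.43952 ≈ 0.4395.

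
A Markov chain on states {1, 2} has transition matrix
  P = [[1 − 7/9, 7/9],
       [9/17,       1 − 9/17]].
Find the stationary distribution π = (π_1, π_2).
π_1 = 81/200, π_2 = 119/200

Solve πP = π with π_1 + π_2 = 1. From πP = π: π_1 · (1 − 7/9) + π_2 · 9/17 = π_1 ⇒ π_2 · 9/17 = π_1 · 7/9 ⇒ π_2/π_1 = (7/9)/(9/17) = 119/81. Together with π_1 + π_2 = 1:
  π_1 = (9/17)/(7/9 + 9/17) = (9/17)/(200/153) = 81/200,
  π_2 = (7/9)/(7/9 + 9/17) = (7/9)/(200/153) = 119/200.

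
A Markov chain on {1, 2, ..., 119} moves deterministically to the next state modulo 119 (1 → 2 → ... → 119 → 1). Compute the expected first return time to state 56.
E[T_56 | X_0 = 56] = 119

The chain cycles deterministically, so starting at state 56 it returns in exactly 119 steps. Equivalently, the stationary distribution is uniform π_j = 1/119 for every state j, so by Kac's formula E[T_56] = 1/π_56 = 119.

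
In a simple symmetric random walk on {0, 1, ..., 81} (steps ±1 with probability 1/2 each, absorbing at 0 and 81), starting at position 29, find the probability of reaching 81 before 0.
P(hit 81 before 0) = 29/81

Let u_k = P(hit 81 before 0 | start at k). Then u_0 = 0, u_81 = 1, and u_k = u_{k-1}/2 + u_{k+1}/2 for 1 ≤ k ≤ 80. This harmonic recurrence is solved by u_k = k/81, giving u_29 = 29/81.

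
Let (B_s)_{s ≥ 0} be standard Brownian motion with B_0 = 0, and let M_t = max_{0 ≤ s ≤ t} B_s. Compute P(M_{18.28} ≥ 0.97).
P(M_{18.28} ≥ 0.97) = 2·P(B_{18.28} ≥ 0.97) = 2(1 − Φ(0.97/√18.28)) ≈ 0.8205

By the reflection principle for Brownian motion, P(M_t ≥ a) = 2 · P(B_t ≥ a) for a ≥ 0. Since B_t ~ N(0, t), P(B_t ≥ 0.97) = 1 − Φ(0.97/√t) = 1 − Φ(0.97/√18.28) = 1 − Φ(0.2269). So
  P(M_{18.28} ≥ 0.97) = 2(1 − Φ(0.2269)) ≈ 0.8205.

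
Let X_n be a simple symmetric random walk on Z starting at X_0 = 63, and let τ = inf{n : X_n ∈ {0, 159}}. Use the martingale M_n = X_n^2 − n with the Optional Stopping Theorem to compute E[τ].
E[τ] = 6048

M_n = X_n^2 − n is a martingale (since E[X_{n+1}^2 | F_n] = X_n^2 + 1). By OST (τ has finite mean in a bounded region), E[M_τ] = E[M_0] = X_0^2 − 0 = 63^2 = 3969. Also E[M_τ] = E[X_τ^2] − E[τ]. The walk exits at 0 or 159, with P(hit 159 first) = 63/159, so E[X_τ^2] = 159^2 · 63/159 + 0 = 10017. Thus E[τ] = E[X_τ^2] − E[M_τ] = 10017 − 3969 = 6048 = 63(159 − 63) = 6048.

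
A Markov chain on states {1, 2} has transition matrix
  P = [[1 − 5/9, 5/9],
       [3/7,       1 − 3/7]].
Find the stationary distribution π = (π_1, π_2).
π_1 = 27/62, π_2 = 35/62

Solve πP = π with π_1 + π_2 = 1. From πP = π: π_1 · (1 − 5/9) + π_2 · 3/7 = π_1 ⇒ π_2 · 3/7 = π_1 · 5/9 ⇒ π_2/π_1 = (5/9)/(3/7) = 35/27. Together with π_1 + π_2 = 1:
  π_1 = (3/7)/(5/9 + 3/7) = (3/7)/(62/63) = 27/62,
  π_2 = (5/9)/(5/9 + 3/7) = (5/9)/(62/63) = 35/62.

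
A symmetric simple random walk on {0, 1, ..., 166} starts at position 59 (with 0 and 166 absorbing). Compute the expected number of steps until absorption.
E[τ | X_0 = 59] = 6313

Let v_k = E[τ | X_0 = k]. Boundary: v_0 = v_166 = 0. Recurrence: v_k = 1 + (v_{k-1} + v_{k+1})/2 for 1 ≤ k ≤ 165. The particular solution to v_k − (v_{k-1} + v_{k+1})/2 = 1 is v_k = −k^2. Adding homogeneous solution A + B k and matching boundaries gives v_k = k (166 − k). Substituting k = 59: v_59 = 59 · 107 = 6313.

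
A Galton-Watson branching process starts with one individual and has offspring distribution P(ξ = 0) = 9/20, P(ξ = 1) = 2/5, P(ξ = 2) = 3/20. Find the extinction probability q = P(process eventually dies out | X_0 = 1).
q = 1

Mean offspring μ = 0·9/20 + 1·2/5 + 2·3/20 = 7/10 ≤ 1. For μ ≤ 1 with offspring not concentrated at 1, the Galton-Watson process goes extinct almost surely, so q = 1.
(Algebraic check: The pgf is f(s) = 9/20 + 2/5·s + 3/20·s². The extinction probability q is the smallest fixed point of f in [0, 1]. Setting s = f(s):
  3/20·s² + (2/5 − 1)·s + 9/20 = 0
  3/20·s² − (9/20 + 3/20)·s + 9/20 = 0
which factors as (s − 1)·(3/20·s − 9/20) = 0, giving roots s = 1 and s = (9/20)/(3/20) = 3. Since 3 ≥ 1, the smallest root in [0, 1] is s = 1.)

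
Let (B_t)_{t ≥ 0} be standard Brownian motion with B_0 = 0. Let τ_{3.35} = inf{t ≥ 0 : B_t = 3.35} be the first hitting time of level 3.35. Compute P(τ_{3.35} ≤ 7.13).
P(τ_{3.35} ≤ 7.13) = 2(1 − Φ(3.35/√7.13)) = 2(1 − Φ(1.2546)) ≈ 0.2096

By the reflection principle for standard BM, P(τ_b ≤ t) = 2 · P(B_t ≥ b). Since B_t ~ N(0, t), P(B_t ≥ 3.35) = 1 − Φ(3.35/√t) = 1 − Φ(3.35/√7.13) = 1 − Φ(1.2546) ≈ 0.10481. Doubling: P(τ_{3.35} ≤ 7.13) ≈ 2 · 0.10481 = 0.20962 ≈ 0.2096.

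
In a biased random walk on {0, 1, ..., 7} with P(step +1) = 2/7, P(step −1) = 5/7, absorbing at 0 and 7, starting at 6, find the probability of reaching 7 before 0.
P(hit 7 before 0) = (1 − (5/2)^6) / (1 − (5/2)^7) = 10374/25999

Let u_k denote P(reach 7 before 0 | start at k). Boundary: u_0 = 0, u_7 = 1. Recurrence: u_k = 2/7·u_{k+1} + 5/7·u_{k-1} for 1 ≤ k ≤ 6. Try u_k = A + B·r^k with r = q/p = (5/7)/(2/7) = 5/2. Substitution satisfies the recurrence; boundary conditions give:
  u_k = (1 − r^k) / (1 − r^N) = (1 − (5/2)^6) / (1 − (5/2)^7) = 10374/25999.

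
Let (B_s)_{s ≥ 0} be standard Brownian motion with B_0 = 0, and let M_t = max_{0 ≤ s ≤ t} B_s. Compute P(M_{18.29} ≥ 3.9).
P(M_{18.29} ≥ 3.9) = 2·P(B_{18.29} ≥ 3.9) = 2(1 − Φ(3.9/√18.29)) ≈ 0.3618

By the reflection principle for Brownian motion, P(M_t ≥ a) = 2 · P(B_t ≥ a) for a ≥ 0. Since B_t ~ N(0, t), P(B_t ≥ 3.9) = 1 − Φ(3.9/√t) = 1 − Φ(3.9/√18.29) = 1 − Φ(0.9119). So
  P(M_{18.29} ≥ 3.9) = 2(1 − Φ(0.9119)) ≈ 0.3618.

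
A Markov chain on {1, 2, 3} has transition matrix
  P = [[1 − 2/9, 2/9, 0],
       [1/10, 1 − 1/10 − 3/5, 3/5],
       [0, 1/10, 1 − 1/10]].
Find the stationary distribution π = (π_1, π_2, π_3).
π = (9/149, 20/149, 120/149)

This is a birth-death chain on three states, which satisfies detailed balance: π_1 · P_{12} = π_2 · P_{21} and π_2 · P_{23} = π_3 · P_{32}.
From π_1 · 2/9 = π_2 · 1/10: π_2/π_1 = (2/9)/(1/10) = 20/9.
From π_2 · 3/5 = π_3 · 1/10: π_3/π_2 = (3/5)/(1/10) = 6.
Take π_1 proportional to 1; then unnormalized π = (1, 20/9, 40/3). Normalize by dividing by the sum 149/9:
  π = (9/149, 20/149, 120/149).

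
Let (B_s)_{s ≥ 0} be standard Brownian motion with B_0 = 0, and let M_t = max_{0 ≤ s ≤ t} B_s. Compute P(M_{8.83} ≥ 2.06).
P(M_{8.83} ≥ 2.06) = 2·P(B_{8.83} ≥ 2.06) = 2(1 − Φ(2.06/√8.83)) ≈ 0.4882

By the reflection principle for Brownian motion, P(M_t ≥ a) = 2 · P(B_t ≥ a) for a ≥ 0. Since B_t ~ N(0, t), P(B_t ≥ 2.06) = 1 − Φ(2.06/√t) = 1 − Φ(2.06/√8.83) = 1 − Φ(0.6932). So
  P(M_{8.83} ≥ 2.06) = 2(1 − Φ(0.6932)) ≈ 0.4882.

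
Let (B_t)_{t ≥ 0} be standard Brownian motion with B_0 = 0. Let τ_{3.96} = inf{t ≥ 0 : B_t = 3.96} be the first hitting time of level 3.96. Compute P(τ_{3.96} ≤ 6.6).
P(τ_{3.96} ≤ 6.6) = 2(1 − Φ(3.96/√6.6)) = 2(1 − Φ(1.5414)) ≈ 0.1232

By the reflection principle for standard BM, P(τ_b ≤ t) = 2 · P(B_t ≥ b). Since B_t ~ N(0, t), P(B_t ≥ 3.96) = 1 − Φ(3.96/√t) = 1 − Φ(3.96/√6.6) = 1 − Φ(1.5414) ≈ 0.06161. Doubling: P(τ_{3.96} ≤ 6.6) ≈ 2 · 0.06161 = 0.12322 ≈ 0.1232.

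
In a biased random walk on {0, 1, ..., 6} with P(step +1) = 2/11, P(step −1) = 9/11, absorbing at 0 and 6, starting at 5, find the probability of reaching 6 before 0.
P(hit 6 before 0) = (1 − (9/2)^5) / (1 − (9/2)^6) = 16862/75911

Let u_k denote P(reach 6 before 0 | start at k). Boundary: u_0 = 0, u_6 = 1. Recurrence: u_k = 2/11·u_{k+1} + 9/11·u_{k-1} for 1 ≤ k ≤ 5. Try u_k = A + B·r^k with r = q/p = (9/11)/(2/11) = 9/2. Substitution satisfies the recurrence; boundary conditions give:
  u_k = (1 − r^k) / (1 − r^N) = (1 − (9/2)^5) / (1 − (9/2)^6) = 16862/75911.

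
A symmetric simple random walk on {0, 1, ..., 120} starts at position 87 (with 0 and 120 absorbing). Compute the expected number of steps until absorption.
E[τ | X_0 = 87] = 2871

Let v_k = E[τ | X_0 = k]. Boundary: v_0 = v_120 = 0. Recurrence: v_k = 1 + (v_{k-1} + v_{k+1})/2 for 1 ≤ k ≤ 119. The particular solution to v_k − (v_{k-1} + v_{k+1})/2 = 1 is v_k = −k^2. Adding homogeneous solution A + B k and matching boundaries gives v_k = k (120 − k). Substituting k = 87: v_87 = 87 · 33 = 2871.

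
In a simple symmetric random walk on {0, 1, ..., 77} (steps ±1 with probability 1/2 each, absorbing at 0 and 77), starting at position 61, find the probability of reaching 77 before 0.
P(hit 77 before 0) = 61/77

Let u_k = P(hit 77 before 0 | start at k). Then u_0 = 0, u_77 = 1, and u_k = u_{k-1}/2 + u_{k+1}/2 for 1 ≤ k ≤ 76. This harmonic recurrence is solved by u_k = k/77, giving u_61 = 61/77.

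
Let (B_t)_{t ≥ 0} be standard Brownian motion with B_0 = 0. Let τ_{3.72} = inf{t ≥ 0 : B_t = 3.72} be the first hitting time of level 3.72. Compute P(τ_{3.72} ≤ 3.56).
P(τ_{3.72} ≤ 3.56) = 2(1 − Φ(3.72/√3.56)) = 2(1 − Φ(1.9716)) ≈ 0.0487

By the reflection principle for standard BM, P(τ_b ≤ t) = 2 · P(B_t ≥ b). Since B_t ~ N(0, t), P(B_t ≥ 3.72) = 1 − Φ(3.72/√t) = 1 − Φ(3.72/√3.56) = 1 − Φ(1.9716) ≈ 0.02433. Doubling: P(τ_{3.72} ≤ 3.56) ≈ 2 · 0.02433 = 0.04866 ≈ 0.0487.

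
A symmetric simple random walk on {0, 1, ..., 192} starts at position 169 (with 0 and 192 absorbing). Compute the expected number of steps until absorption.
E[τ | X_0 = 169] = 3887

Let v_k = E[τ | X_0 = k]. Boundary: v_0 = v_192 = 0. Recurrence: v_k = 1 + (v_{k-1} + v_{k+1})/2 for 1 ≤ k ≤ 191. The particular solution to v_k − (v_{k-1} + v_{k+1})/2 = 1 is v_k = −k^2. Adding homogeneous solution A + B k and matching boundaries gives v_k = k (192 − k). Substituting k = 169: v_169 = 169 · 23 = 3887.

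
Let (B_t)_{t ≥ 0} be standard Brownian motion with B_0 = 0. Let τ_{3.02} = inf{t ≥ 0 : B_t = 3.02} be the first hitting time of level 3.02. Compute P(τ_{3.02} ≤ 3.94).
P(τ_{3.02} ≤ 3.94) = 2(1 − Φ(3.02/√3.94)) = 2(1 − Φ(1.5215)) ≈ 0.1281

By the reflection principle for standard BM, P(τ_b ≤ t) = 2 · P(B_t ≥ b). Since B_t ~ N(0, t), P(B_t ≥ 3.02) = 1 − Φ(3.02/√t) = 1 − Φ(3.02/√3.94) = 1 − Φ(1.5215) ≈ 0.06407. Doubling: P(τ_{3.02} ≤ 3.94) ≈ 2 · 0.06407 = 0.12814 ≈ 0.1281.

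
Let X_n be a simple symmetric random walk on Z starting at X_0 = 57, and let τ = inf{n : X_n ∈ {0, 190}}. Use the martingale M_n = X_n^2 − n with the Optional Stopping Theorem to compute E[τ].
E[τ] = 7581

M_n = X_n^2 − n is a martingale (since E[X_{n+1}^2 | F_n] = X_n^2 + 1). By OST (τ has finite mean in a bounded region), E[M_τ] = E[M_0] = X_0^2 − 0 = 57^2 = 3249. Also E[M_τ] = E[X_τ^2] − E[τ]. The walk exits at 0 or 190, with P(hit 190 first) = 57/190, so E[X_τ^2] = 190^2 · 57/190 + 0 = 10830. Thus E[τ] = E[X_τ^2] − E[M_τ] = 10830 − 3249 = 7581 = 57(190 − 57) = 7581.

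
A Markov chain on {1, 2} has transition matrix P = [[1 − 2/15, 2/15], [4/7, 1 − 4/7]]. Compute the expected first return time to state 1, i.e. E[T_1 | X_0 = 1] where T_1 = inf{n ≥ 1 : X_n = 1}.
E[T_1 | X_0 = 1] = 1/π_1 = 37/30

For an irreducible recurrent Markov chain with stationary distribution π, E[T_i | X_0 = i] = 1/π_i (Kac's formula). Here π_1 = (4/7)/(2/15 + 4/7) = (4/7)/(74/105) = 30/37, so E[T_1 | X_0 = 1] = 1/π_1 = (2/15 + 4/7)/(4/7) = (74/105)/(4/7) = 37/30.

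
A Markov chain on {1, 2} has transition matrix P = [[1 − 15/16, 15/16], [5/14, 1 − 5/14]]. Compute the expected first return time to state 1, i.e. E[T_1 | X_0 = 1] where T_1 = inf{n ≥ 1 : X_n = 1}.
E[T_1 | X_0 = 1] = 1/π_1 = 29/8

For an irreducible recurrent Markov chain with stationary distribution π, E[T_i | X_0 = i] = 1/π_i (Kac's formula). Here π_1 = (5/14)/(15/16 + 5/14) = (5/14)/(145/112) = 8/29, so E[T_1 | X_0 = 1] = 1/π_1 = (15/16 + 5/14)/(5/14) = (145/112)/(5/14) = 29/8.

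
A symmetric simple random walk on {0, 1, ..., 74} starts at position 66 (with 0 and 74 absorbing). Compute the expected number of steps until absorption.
E[τ | X_0 = 66] = 528

Let v_k = E[τ | X_0 = k]. Boundary: v_0 = v_74 = 0. Recurrence: v_k = 1 + (v_{k-1} + v_{k+1})/2 for 1 ≤ k ≤ 73. The particular solution to v_k − (v_{k-1} + v_{k+1})/2 = 1 is v_k = −k^2. Adding homogeneous solution A + B k and matching boundaries gives v_k = k (74 − k). Substituting k = 66: v_66 = 66 · 8 = 528.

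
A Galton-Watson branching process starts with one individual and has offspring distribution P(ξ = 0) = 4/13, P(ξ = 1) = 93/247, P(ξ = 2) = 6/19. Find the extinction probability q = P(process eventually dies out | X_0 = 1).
q = 38/39

The pgf is f(s) = 4/13 + 93/247·s + 6/19·s². The extinction probability q is the smallest fixed point of f in [0, 1]. Setting s = f(s):
  6/19·s² + (93/247 − 1)·s + 4/13 = 0
  6/19·s² − (4/13 + 6/19)·s + 4/13 = 0
which factors as (s − 1)·(6/19·s − 4/13) = 0, giving roots s = 1 and s = (4/13)/(6/19) = 38/39.
Mean offspring μ = 93/247 + 2·6/19 = 249/247 > 1 (supercritical), so q < 1. The extinction probability is the smaller root: q = (4/13)/(6/19) = 38/39.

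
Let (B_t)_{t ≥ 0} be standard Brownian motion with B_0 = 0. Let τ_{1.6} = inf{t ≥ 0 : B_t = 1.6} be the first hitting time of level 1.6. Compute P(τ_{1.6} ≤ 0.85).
P(τ_{1.6} ≤ 0.85) = 2(1 − Φ(1.6/√0.85)) = 2(1 − Φ(1.7354)) ≈ 0.0827

By the reflection principle for standard BM, P(τ_b ≤ t) = 2 · P(B_t ≥ b). Since B_t ~ N(0, t), P(B_t ≥ 1.6) = 1 − Φ(1.6/√t) = 1 − Φ(1.6/√0.85) = 1 − Φ(1.7354) ≈ 0.04133. Doubling: P(τ_{1.6} ≤ 0.85) ≈ 2 · 0.04133 = 0.08266 ≈ 0.0827.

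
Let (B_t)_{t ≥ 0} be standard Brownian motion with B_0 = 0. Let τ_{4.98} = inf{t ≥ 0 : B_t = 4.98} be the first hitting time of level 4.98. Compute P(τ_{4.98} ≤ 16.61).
P(τ_{4.98} ≤ 16.61) = 2(1 − Φ(4.98/√16.61)) = 2(1 − Φ(1.2219)) ≈ 0.2217

By the reflection principle for standard BM, P(τ_b ≤ t) = 2 · P(B_t ≥ b). Since B_t ~ N(0, t), P(B_t ≥ 4.98) = 1 − Φ(4.98/√t) = 1 − Φ(4.98/√16.61) = 1 − Φ(1.2219) ≈ 0.11087. Doubling: P(τ_{4.98} ≤ 16.61) ≈ 2 · 0.11087 = 0.22174 ≈ 0.2217.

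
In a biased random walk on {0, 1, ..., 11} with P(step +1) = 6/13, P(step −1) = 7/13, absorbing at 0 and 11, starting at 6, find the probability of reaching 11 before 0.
P(hit 11 before 0) = (1 − (7/6)^6) / (1 − (7/6)^11) = 552041568/1614529687

Let u_k denote P(reach 11 before 0 | start at k). Boundary: u_0 = 0, u_11 = 1. Recurrence: u_k = 6/13·u_{k+1} + 7/13·u_{k-1} for 1 ≤ k ≤ 10. Try u_k = A + B·r^k with r = q/p = (7/13)/(6/13) = 7/6. Substitution satisfies the recurrence; boundary conditions give:
  u_k = (1 − r^k) / (1 − r^N) = (1 − (7/6)^6) / (1 − (7/6)^11) = 552041568/1614529687.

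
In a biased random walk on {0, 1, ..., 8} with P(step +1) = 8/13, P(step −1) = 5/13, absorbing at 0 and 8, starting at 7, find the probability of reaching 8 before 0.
P(hit 8 before 0) = (1 − (5/8)^7) / (1 − (5/8)^8) = 5384072/5462197

Let u_k denote P(reach 8 before 0 | start at k). Boundary: u_0 = 0, u_8 = 1. Recurrence: u_k = 8/13·u_{k+1} + 5/13·u_{k-1} for 1 ≤ k ≤ 7. Try u_k = A + B·r^k with r = q/p = (5/13)/(8/13) = 5/8. Substitution satisfies the recurrence; boundary conditions give:
  u_k = (1 − r^k) / (1 − r^N) = (1 − (5/8)^7) / (1 − (5/8)^8) = 5384072/5462197.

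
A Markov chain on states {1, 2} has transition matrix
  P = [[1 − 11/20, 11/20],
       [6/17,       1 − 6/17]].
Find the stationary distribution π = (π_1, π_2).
π_1 = 120/307, π_2 = 187/307

Solve πP = π with π_1 + π_2 = 1. From πP = π: π_1 · (1 − 11/20) + π_2 · 6/17 = π_1 ⇒ π_2 · 6/17 = π_1 · 11/20 ⇒ π_2/π_1 = (11/20)/(6/17) = 187/120. Together with π_1 + π_2 = 1:
  π_1 = (6/17)/(11/20 + 6/17) = (6/17)/(307/340) = 120/307,
  π_2 = (11/20)/(11/20 + 6/17) = (11/20)/(307/340) = 187/307.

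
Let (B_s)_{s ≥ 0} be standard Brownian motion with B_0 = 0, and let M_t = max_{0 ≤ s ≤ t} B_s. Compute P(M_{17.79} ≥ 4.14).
P(M_{17.79} ≥ 4.14) = 2·P(B_{17.79} ≥ 4.14) = 2(1 − Φ(4.14/√17.79)) ≈ 0.3263

By the reflection principle for Brownian motion, P(M_t ≥ a) = 2 · P(B_t ≥ a) for a ≥ 0. Since B_t ~ N(0, t), P(B_t ≥ 4.14) = 1 − Φ(4.14/√t) = 1 − Φ(4.14/√17.79) = 1 − Φ(0.9815). So
  P(M_{17.79} ≥ 4.14) = 2(1 − Φ(0.9815)) ≈ 0.3263.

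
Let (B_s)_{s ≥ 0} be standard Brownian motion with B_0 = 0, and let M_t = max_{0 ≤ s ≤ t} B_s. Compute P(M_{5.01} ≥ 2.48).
P(M_{5.01} ≥ 2.48) = 2·P(B_{5.01} ≥ 2.48) = 2(1 − Φ(2.48/√5.01)) ≈ 0.2679

By the reflection principle for Brownian motion, P(M_t ≥ a) = 2 · P(B_t ≥ a) for a ≥ 0. Since B_t ~ N(0, t), P(B_t ≥ 2.48) = 1 − Φ(2.48/√t) = 1 − Φ(2.48/√5.01) = 1 − Φ(1.1080). So
  P(M_{5.01} ≥ 2.48) = 2(1 − Φ(1.1080)) ≈ 0.2679.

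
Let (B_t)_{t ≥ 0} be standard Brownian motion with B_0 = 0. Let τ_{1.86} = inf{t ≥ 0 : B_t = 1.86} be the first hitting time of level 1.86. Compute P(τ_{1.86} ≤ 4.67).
P(τ_{1.86} ≤ 4.67) = 2(1 − Φ(1.86/√4.67)) = 2(1 − Φ(0.8607)) ≈ 0.3894

By the reflection principle for standard BM, P(τ_b ≤ t) = 2 · P(B_t ≥ b). Since B_t ~ N(0, t), P(B_t ≥ 1.86) = 1 − Φ(1.86/√t) = 1 − Φ(1.86/√4.67) = 1 − Φ(0.8607) ≈ 0.19470. Doubling: P(τ_{1.86} ≤ 4.67) ≈ 2 · 0.19470 = 0.38940 ≈ 0.3894.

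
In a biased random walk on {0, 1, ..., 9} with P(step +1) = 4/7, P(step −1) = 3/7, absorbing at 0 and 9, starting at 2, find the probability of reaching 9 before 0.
P(hit 9 before 0) = (1 − (3/4)^2) / (1 − (3/4)^9) = 114688/242461

Let u_k denote P(reach 9 before 0 | start at k). Boundary: u_0 = 0, u_9 = 1. Recurrence: u_k = 4/7·u_{k+1} + 3/7·u_{k-1} for 1 ≤ k ≤ 8. Try u_k = A + B·r^k with r = q/p = (3/7)/(4/7) = 3/4. Substitution satisfies the recurrence; boundary conditions give:
  u_k = (1 − r^k) / (1 − r^N) = (1 − (3/4)^2) / (1 − (3/4)^9) = 114688/242461.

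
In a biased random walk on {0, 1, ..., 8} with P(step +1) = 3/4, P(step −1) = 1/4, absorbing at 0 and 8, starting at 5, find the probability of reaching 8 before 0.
P(hit 8 before 0) = (1 − (1/3)^5) / (1 − (1/3)^8) = 3267/3280

Let u_k denote P(reach 8 before 0 | start at k). Boundary: u_0 = 0, u_8 = 1. Recurrence: u_k = 3/4·u_{k+1} + 1/4·u_{k-1} for 1 ≤ k ≤ 7. Try u_k = A + B·r^k with r = q/p = (1/4)/(3/4) = 1/3. Substitution satisfies the recurrence; boundary conditions give:
  u_k = (1 − r^k) / (1 − r^N) = (1 − (1/3)^5) / (1 − (1/3)^8) = 3267/3280.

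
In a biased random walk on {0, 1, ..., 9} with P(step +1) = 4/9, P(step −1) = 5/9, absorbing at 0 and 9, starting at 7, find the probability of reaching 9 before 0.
P(hit 9 before 0) = (1 − (5/4)^7) / (1 − (5/4)^9) = 987856/1690981

Let u_k denote P(reach 9 before 0 | start at k). Boundary: u_0 = 0, u_9 = 1. Recurrence: u_k = 4/9·u_{k+1} + 5/9·u_{k-1} for 1 ≤ k ≤ 8. Try u_k = A + B·r^k with r = q/p = (5/9)/(4/9) = 5/4. Substitution satisfies the recurrence; boundary conditions give:
  u_k = (1 − r^k) / (1 − r^N) = (1 − (5/4)^7) / (1 − (5/4)^9) = 987856/1690981.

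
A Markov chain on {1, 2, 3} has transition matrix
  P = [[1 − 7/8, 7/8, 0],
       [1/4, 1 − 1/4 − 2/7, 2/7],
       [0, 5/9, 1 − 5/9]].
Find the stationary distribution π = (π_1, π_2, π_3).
π = (10/63, 5/9, 2/7)

This is a birth-death chain on three states, which satisfies detailed balance: π_1 · P_{12} = π_2 · P_{21} and π_2 · P_{23} = π_3 · P_{32}.
From π_1 · 7/8 = π_2 · 1/4: π_2/π_1 = (7/8)/(1/4) = 7/2.
From π_2 · 2/7 = π_3 · 5/9: π_3/π_2 = (2/7)/(5/9) = 18/35.
Take π_1 proportional to 1; then unnormalized π = (1, 7/2, 9/5). Normalize by dividing by the sum 63/10:
  π = (10/63, 5/9, 2/7).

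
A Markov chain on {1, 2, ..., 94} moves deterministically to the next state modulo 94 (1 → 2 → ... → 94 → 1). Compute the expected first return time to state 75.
E[T_75 | X_0 = 75] = 94

The chain cycles deterministically, so starting at state 75 it returns in exactly 94 steps. Equivalently, the stationary distribution is uniform π_j = 1/94 for every state j, so by Kac's formula E[T_75] = 1/π_75 = 94.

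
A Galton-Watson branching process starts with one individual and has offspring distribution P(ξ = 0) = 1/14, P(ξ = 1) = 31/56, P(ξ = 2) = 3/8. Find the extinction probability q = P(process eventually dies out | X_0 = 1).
q = 4/21

The pgf is f(s) = 1/14 + 31/56·s + 3/8·s². The extinction probability q is the smallest fixed point of f in [0, 1]. Setting s = f(s):
  3/8·s² + (31/56 − 1)·s + 1/14 = 0
  3/8·s² − (1/14 + 3/8)·s + 1/14 = 0
which factors as (s − 1)·(3/8·s − 1/14) = 0, giving roots s = 1 and s = (1/14)/(3/8) = 4/21.
Mean offspring μ = 31/56 + 2·3/8 = 73/56 > 1 (supercritical), so q < 1. The extinction probability is the smaller root: q = (1/14)/(3/8) = 4/21.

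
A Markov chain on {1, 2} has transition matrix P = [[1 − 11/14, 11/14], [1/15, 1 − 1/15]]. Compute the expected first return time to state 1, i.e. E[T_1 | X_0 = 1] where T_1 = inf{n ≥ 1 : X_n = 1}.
E[T_1 | X_0 = 1] = 1/π_1 = 179/14

For an irreducible recurrent Markov chain with stationary distribution π, E[T_i | X_0 = i] = 1/π_i (Kac's formula). Here π_1 = (1/15)/(11/14 + 1/15) = (1/15)/(179/210) = 14/179, so E[T_1 | X_0 = 1] = 1/π_1 = (11/14 + 1/15)/(1/15) = (179/210)/(1/15) = 179/14.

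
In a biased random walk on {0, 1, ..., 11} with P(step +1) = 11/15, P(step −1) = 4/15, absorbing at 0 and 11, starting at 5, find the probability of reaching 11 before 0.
P(hit 11 before 0) = (1 − (4/11)^5) / (1 − (4/11)^11) = 40499656021/40758210901

Let u_k denote P(reach 11 before 0 | start at k). Boundary: u_0 = 0, u_11 = 1. Recurrence: u_k = 11/15·u_{k+1} + 4/15·u_{k-1} for 1 ≤ k ≤ 10. Try u_k = A + B·r^k with r = q/p = (4/15)/(11/15) = 4/11. Substitution satisfies the recurrence; boundary conditions give:
  u_k = (1 − r^k) / (1 − r^N) = (1 − (4/11)^5) / (1 − (4/11)^11) = 40499656021/40758210901.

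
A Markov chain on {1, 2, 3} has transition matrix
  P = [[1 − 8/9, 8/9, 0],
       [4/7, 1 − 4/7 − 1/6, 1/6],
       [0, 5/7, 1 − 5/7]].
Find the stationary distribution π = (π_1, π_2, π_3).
π = (135/394, 105/197, 49/394)

This is a birth-death chain on three states, which satisfies detailed balance: π_1 · P_{12} = π_2 · P_{21} and π_2 · P_{23} = π_3 · P_{32}.
From π_1 · 8/9 = π_2 · 4/7: π_2/π_1 = (8/9)/(4/7) = 14/9.
From π_2 · 1/6 = π_3 · 5/7: π_3/π_2 = (1/6)/(5/7) = 7/30.
Take π_1 proportional to 1; then unnormalized π = (1, 14/9, 49/135). Normalize by dividing by the sum 394/135:
  π = (135/394, 105/197, 49/394).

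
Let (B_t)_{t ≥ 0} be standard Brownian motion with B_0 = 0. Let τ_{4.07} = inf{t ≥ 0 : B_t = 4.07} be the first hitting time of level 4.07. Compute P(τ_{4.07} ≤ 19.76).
P(τ_{4.07} ≤ 19.76) = 2(1 − Φ(4.07/√19.76)) = 2(1 − Φ(0.9156)) ≈ 0.3599

By the reflection principle for standard BM, P(τ_b ≤ t) = 2 · P(B_t ≥ b). Since B_t ~ N(0, t), P(B_t ≥ 4.07) = 1 − Φ(4.07/√t) = 1 − Φ(4.07/√19.76) = 1 − Φ(0.9156) ≈ 0.17994. Doubling: P(τ_{4.07} ≤ 19.76) ≈ 2 · 0.17994 = 0.35988 ≈ 0.3599.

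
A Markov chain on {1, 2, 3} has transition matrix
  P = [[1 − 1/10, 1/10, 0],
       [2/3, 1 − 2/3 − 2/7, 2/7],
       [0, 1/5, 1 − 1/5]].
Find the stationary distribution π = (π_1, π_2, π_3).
π = (140/191, 21/191, 30/191)

This is a birth-death chain on three states, which satisfies detailed balance: π_1 · P_{12} = π_2 · P_{21} and π_2 · P_{23} = π_3 · P_{32}.
From π_1 · 1/10 = π_2 · 2/3: π_2/π_1 = (1/10)/(2/3) = 3/20.
From π_2 · 2/7 = π_3 · 1/5: π_3/π_2 = (2/7)/(1/5) = 10/7.
Take π_1 proportional to 1; then unnormalized π = (1, 3/20, 3/14). Normalize by dividing by the sum 191/140:
  π = (140/191, 21/191, 30/191).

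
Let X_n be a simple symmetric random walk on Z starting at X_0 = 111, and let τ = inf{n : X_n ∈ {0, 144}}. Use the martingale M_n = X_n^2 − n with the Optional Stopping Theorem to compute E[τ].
E[τ] = 3663

M_n = X_n^2 − n is a martingale (since E[X_{n+1}^2 | F_n] = X_n^2 + 1). By OST (τ has finite mean in a bounded region), E[M_τ] = E[M_0] = X_0^2 − 0 = 111^2 = 12321. Also E[M_τ] = E[X_τ^2] − E[τ]. The walk exits at 0 or 144, with P(hit 144 first) = 111/144, so E[X_τ^2] = 144^2 · 111/144 + 0 = 15984. Thus E[τ] = E[X_τ^2] − E[M_τ] = 15984 − 12321 = 3663 = 111(144 − 111) = 3663.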